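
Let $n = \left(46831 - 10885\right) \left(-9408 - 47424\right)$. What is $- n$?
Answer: $2042883072$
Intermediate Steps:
$n = -2042883072$ ($n = 35946 \left(-56832\right) = -2042883072$)
$- n = \left(-1\right) \left(-2042883072\right) = 2042883072$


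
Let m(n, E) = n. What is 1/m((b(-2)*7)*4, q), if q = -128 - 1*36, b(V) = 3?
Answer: 1/84 ≈ 0.011905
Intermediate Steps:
q = -164 (q = -128 - 36 = -164)
1/m((b(-2)*7)*4, q) = 1/((3*7)*4) = 1/(21*4) = 1/84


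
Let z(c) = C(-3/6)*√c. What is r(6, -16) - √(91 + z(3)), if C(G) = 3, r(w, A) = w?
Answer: 6 - √(91 + 3*√3) ≈ -3.8080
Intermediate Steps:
z(c) = 3*√c
r(6, -16) - √(91 + z(3)) = 6 - √(91 + 3*√3)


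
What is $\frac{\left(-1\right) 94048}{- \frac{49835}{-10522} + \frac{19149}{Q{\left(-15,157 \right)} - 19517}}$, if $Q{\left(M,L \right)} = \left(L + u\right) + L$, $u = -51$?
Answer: $- \frac{99235623022}{3948111} \approx -25135.0$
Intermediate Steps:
$Q{\left(M,L \right)} = -51 + 2 L$ ($Q{\left(M,L \right)} = \left(L - 51\right) + L = \left(-51 + L\right) + L = -51 + 2 L$)
$\frac{\left(-1\right) 94048}{- \frac{49835}{-10522} + \frac{19149}{Q{\left(-15,157 \right)} - 19517}} = \frac{\left(-1\right) 94048}{- \frac{49835}{-10522} + \frac{19149}{\left(-51 + 2 \cdot 157\right) - 19517}} = - \frac{94048}{\left(-49835\right) \left(- \frac{1}{10522}\right) + \frac{19149}{\left(-51 + 314\right) - 19517}} = - \frac{94048}{\frac{49835}{10522} + \frac{19149}{263 - 19517}} = - \frac{94048}{\frac{49835}{10522} + \frac{19149}{-19254}} = - \frac{94048}{\frac{49835}{10522} + 19149 \left(- \frac{1}{19254}\right)} = - \frac{94048}{\frac{49835}{10522} - \frac{6383}{6418}} = - \frac{94048}{\frac{63169776}{16882549}} = \left(-94048\right) \frac{16882549}{63169776} = - \frac{99235623022}{3948111}$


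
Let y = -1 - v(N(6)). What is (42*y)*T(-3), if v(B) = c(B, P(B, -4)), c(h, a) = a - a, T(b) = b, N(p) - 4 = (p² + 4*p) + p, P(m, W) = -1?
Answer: 126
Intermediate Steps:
N(p) = 4 + p² + 5*p (N(p) = 4 + ((p² + 4*p) + p) = 4 + (p² + 5*p) = 4 + p² + 5*p)
c(h, a) = 0
v(B) = 0
y = -1 (y = -1 - 1*0 = -1 + 0 = -1)
(42*y)*T(-3) = (42*(-1))*(-3) = -42*(-3) = 126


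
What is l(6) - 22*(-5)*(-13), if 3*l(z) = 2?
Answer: -4288/3 ≈ -1429.3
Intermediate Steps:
l(z) = ⅔ (l(z) = (⅓)*2 = ⅔)
l(6) - 22*(-5)*(-13) = ⅔ - 22*(-5)*(-13) = ⅔ + 110*(-13) = ⅔ - 1430 = -4288/3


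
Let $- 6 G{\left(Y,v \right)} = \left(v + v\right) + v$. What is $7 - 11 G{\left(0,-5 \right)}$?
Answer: $- \frac{41}{2} \approx -20.5$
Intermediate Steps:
$G{\left(Y,v \right)} = - \frac{v}{2}$ ($G{\left(Y,v \right)} = - \frac{\left(v + v\right) + v}{6} = - \frac{2 v + v}{6} = - \frac{3 v}{6} = - \frac{v}{2}$)
$7 - 11 G{\left(0,-5 \right)} = 7 - 11 \left(\left(- \frac{1}{2}\right) \left(-5\right)\right) = 7 - \frac{55}{2} = - \frac{41}{2}$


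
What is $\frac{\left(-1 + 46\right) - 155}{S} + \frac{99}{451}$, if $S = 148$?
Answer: $- \frac{1589}{3034} \approx -0.52373$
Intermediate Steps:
$\frac{\left(-1 + 46\right) - 155}{S} + \frac{99}{451} = \frac{\left(-1 + 46\right) - 155}{148} + \frac{99}{451} = \left(45 - 155\right) \frac{1}{148} + 99 \cdot \frac{1}{451} = \left(-110\right) \frac{1}{148} + \frac{9}{41} = - \frac{55}{74} + \frac{9}{41} = - \frac{1589}{3034}$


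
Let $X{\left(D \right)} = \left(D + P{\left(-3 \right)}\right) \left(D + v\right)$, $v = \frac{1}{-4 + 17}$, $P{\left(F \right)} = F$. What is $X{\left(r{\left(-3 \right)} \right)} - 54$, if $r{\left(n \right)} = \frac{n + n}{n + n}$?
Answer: $- \frac{730}{13} \approx -56.154$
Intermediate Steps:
$r{\left(n \right)} = 1$ ($r{\left(n \right)} = \frac{2 n}{2 n} = 2 n \frac{1}{2 n} = 1$)
$v = \frac{1}{13} \approx 0.076923$
$X{\left(D \right)} = \left(-3 + D\right) \left(\frac{1}{13} + D\right)$ ($X{\left(D \right)} = \left(D - 3\right) \left(D + \frac{1}{13}\right) = \left(-3 + D\right) \left(\frac{1}{13} + D\right)$)
$X{\left(r{\left(-3 \right)} \right)} - 54 = \left(- \frac{3}{13} + 1^{2} - \frac{38}{13}\right) - 54 = \left(- \frac{3}{13} + 1 - \frac{38}{13}\right) - 54 = - \frac{28}{13} - 54 = - \frac{730}{13}$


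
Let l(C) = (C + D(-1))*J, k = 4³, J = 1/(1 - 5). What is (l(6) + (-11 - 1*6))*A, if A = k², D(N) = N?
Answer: -74752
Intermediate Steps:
J = -¼ (J = 1/(-4) = -¼ ≈ -0.25000)
k = 64
A = 4096 (A = 64² = 4096)
l(C) = ¼ - C/4 (l(C) = (C - 1)*(-¼) = (-1 + C)*(-¼) = ¼ - C/4)
(l(6) + (-11 - 1*6))*A = ((¼ - ¼*6) + (-11 - 1*6))*4096 = ((¼ - 3/2) + (-11 - 6))*4096 = (-5/4 - 17)*4096 = -73/4*4096 = -74752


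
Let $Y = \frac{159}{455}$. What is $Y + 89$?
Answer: $\frac{40654}{455} \approx 89.349$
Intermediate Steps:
$Y = \frac{159}{455}$ ($Y = 159 \cdot \frac{1}{455} = \frac{159}{455} \approx 0.34945$)
$Y + 89 = \frac{159}{455} + 89 = \frac{40654}{455}$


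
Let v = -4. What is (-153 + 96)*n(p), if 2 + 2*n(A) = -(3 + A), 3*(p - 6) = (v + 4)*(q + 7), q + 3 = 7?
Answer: 627/2 ≈ 313.50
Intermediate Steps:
q = 4 (q = -3 + 7 = 4)
p = 6 (p = 6 + ((-4 + 4)*(4 + 7))/3 = 6 + (0*11)/3 = 6 + (⅓)*0 = 6 + 0 = 6)
n(A) = -5/2 - A/2 (n(A) = -1 + (-(3 + A))/2 = -1 + (-3 - A)/2 = -1 + (-3/2 - A/2) = -5/2 - A/2)
(-153 + 96)*n(p) = (-153 + 96)*(-5/2 - ½*6) = -57*(-5/2 - 3) = -57*(-11/2) = 627/2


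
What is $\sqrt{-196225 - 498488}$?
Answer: $i \sqrt{694713} \approx 833.49 i$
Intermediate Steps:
$\sqrt{-196225 - 498488} = \sqrt{-694713} = i \sqrt{694713}$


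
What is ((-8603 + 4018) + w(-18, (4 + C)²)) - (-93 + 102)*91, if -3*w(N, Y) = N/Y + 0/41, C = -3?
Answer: -5398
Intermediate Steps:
w(N, Y) = -N/(3*Y) (w(N, Y) = -(N/Y + 0/41)/3 = -(N/Y + 0*(1/41))/3 = -(N/Y + 0)/3 = -N/(3*Y))
((-8603 + 4018) + w(-18, (4 + C)²)) - (-93 + 102)*91 = ((-8603 + 4018) - ⅓*(-18)/(4 - 3)²) - (-93 + 102)*91 = (-4585 - ⅓*(-18)/1²) - 9*91 = (-4585 - ⅓*(-18)/1) - 1*819 = (-4585 - ⅓*(-18)*1) - 819 = (-4585 + 6) - 819 = -4579 - 819 = -5398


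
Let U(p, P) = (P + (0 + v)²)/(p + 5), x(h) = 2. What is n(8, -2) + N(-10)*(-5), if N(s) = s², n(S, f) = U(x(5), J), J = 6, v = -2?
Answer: -3490/7 ≈ -498.57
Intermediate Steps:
U(p, P) = (4 + P)/(5 + p) (U(p, P) = (P + (0 - 2)²)/(p + 5) = (P + (-2)²)/(5 + p) = (P + 4)/(5 + p) = (4 + P)/(5 + p))
n(S, f) = 10/7 (n(S, f) = (4 + 6)/(5 + 2) = 10/7)
n(8, -2) + N(-10)*(-5) = 10/7 + (-10)²*(-5) = 10/7 + 100*(-5) = 10/7 - 500 = -3490/7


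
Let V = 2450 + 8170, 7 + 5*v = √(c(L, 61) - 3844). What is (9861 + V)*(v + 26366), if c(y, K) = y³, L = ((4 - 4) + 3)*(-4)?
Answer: 2699866863/5 + 40962*I*√1393/5 ≈ 5.3997e+8 + 3.0576e+5*I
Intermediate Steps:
L = -12 (L = (0 + 3)*(-4) = 3*(-4) = -12)
v = -7/5 + 2*I*√1393/5 (v = -7/5 + √((-12)³ - 3844)/5 = -7/5 + √(-1728 - 3844)/5 = -7/5 + √(-5572)/5 = -7/5 + (2*I*√1393)/5 = -7/5 + 2*I*√1393/5 ≈ -1.4 + 14.929*I)
V = 10620
(9861 + V)*(v + 26366) = (9861 + 10620)*((-7/5 + 2*I*√1393/5) + 26366) = 20481*(131823/5 + 2*I*√1393/5) = 2699866863/5 + 40962*I*√1393/5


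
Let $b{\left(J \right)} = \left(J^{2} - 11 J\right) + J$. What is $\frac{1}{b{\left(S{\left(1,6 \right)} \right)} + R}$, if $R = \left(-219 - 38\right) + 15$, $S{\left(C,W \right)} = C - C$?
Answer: $- \frac{1}{242} \approx -0.0041322$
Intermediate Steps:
$S{\left(C,W \right)} = 0$
$R = -242$ ($R = -257 + 15 = -242$)
$b{\left(J \right)} = J^{2} - 10 J$
$\frac{1}{b{\left(S{\left(1,6 \right)} \right)} + R} = \frac{1}{0 \left(-10 + 0\right) - 242} = \frac{1}{0 \left(-10\right) - 242} = \frac{1}{0 - 242} = \frac{1}{-242} = - \frac{1}{242}$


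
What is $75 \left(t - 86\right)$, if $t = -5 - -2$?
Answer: $-6675$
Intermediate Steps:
$t = -3$ ($t = -5 + 2 = -3$)
$75 \left(t - 86\right) = 75 \left(-3 - 86\right) = 75 \left(-89\right) = -6675$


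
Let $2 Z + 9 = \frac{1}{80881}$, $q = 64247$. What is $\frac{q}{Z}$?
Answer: $- \frac{5196361607}{363964} \approx -14277.0$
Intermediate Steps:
$Z = - \frac{363964}{80881}$ ($Z = - \frac{9}{2} + \frac{1}{2 \cdot 80881} = - \frac{9}{2} + \frac{1}{2} \cdot \frac{1}{80881} = - \frac{9}{2} + \frac{1}{161762} = - \frac{363964}{80881} \approx -4.5$)
$\frac{q}{Z} = \frac{64247}{- \frac{363964}{80881}} = 64247 \left(- \frac{80881}{363964}\right) = - \frac{5196361607}{363964}$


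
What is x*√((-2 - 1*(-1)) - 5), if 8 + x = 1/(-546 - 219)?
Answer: -6121*I*√6/765 ≈ -19.599*I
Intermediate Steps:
x = -6121/765 (x = -8 + 1/(-546 - 219) = -8 + 1/(-765) = -8 - 1/765 = -6121/765 ≈ -8.0013)
x*√((-2 - 1*(-1)) - 5) = -6121*√((-2 - 1*(-1)) - 5)/765 = -6121*√((-2 + 1) - 5)/765 = -6121*√(-1 - 5)/765 = -6121*I*√6/765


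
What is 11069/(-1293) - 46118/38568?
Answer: -27029987/2770468 ≈ -9.7565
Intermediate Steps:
11069/(-1293) - 46118/38568 = 11069*(-1/1293) - 46118*1/38568 = -11069/1293 - 23059/19284 = -27029987/2770468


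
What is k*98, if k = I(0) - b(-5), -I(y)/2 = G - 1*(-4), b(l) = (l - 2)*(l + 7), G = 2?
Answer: 196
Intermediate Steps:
b(l) = (-2 + l)*(7 + l)
I(y) = -12 (I(y) = -2*(2 - 1*(-4)) = -2*(2 + 4) = -2*6 = -12)
k = 2 (k = -12 - (-14 + (-5)² + 5*(-5)) = -12 - (-14 + 25 - 25) = -12 - 1*(-14) = -12 + 14 = 2)
k*98 = 2*98 = 196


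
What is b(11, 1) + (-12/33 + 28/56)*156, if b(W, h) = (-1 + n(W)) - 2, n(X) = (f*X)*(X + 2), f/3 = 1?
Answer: 4920/11 ≈ 447.27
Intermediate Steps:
f = 3 (f = 3*1 = 3)
n(X) = 3*X*(2 + X) (n(X) = (3*X)*(X + 2) = (3*X)*(2 + X) = 3*X*(2 + X))
b(W, h) = -3 + 3*W*(2 + W) (b(W, h) = (-1 + 3*W*(2 + W)) - 2 = -3 + 3*W*(2 + W))
b(11, 1) + (-12/33 + 28/56)*156 = (-3 + 3*11*(2 + 11)) + (-12/33 + 28/56)*156 = (-3 + 3*11*13) + (-12*1/33 + 28*(1/56))*156 = (-3 + 429) + (-4/11 + ½)*156 = 426 + (3/22)*156 = 426 + 234/11 = 4920/11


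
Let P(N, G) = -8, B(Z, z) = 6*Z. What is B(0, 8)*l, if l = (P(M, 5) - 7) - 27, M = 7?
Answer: 0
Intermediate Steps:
l = -42 (l = (-8 - 7) - 27 = -15 - 27 = -42)
B(0, 8)*l = (6*0)*(-42) = 0*(-42) = 0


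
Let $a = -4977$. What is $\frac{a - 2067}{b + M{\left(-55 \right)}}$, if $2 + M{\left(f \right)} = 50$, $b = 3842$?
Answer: $- \frac{3522}{1945} \approx -1.8108$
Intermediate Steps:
$M{\left(f \right)} = 48$ ($M{\left(f \right)} = -2 + 50 = 48$)
$\frac{a - 2067}{b + M{\left(-55 \right)}} = \frac{-4977 - 2067}{3842 + 48} = - \frac{7044}{3890} = \left(-7044\right) \frac{1}{3890} = - \frac{3522}{1945}$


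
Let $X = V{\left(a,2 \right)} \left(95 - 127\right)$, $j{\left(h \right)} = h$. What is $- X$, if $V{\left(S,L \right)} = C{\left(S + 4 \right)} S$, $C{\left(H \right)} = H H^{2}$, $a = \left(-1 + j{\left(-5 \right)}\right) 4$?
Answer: $6144000$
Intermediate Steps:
$a = -24$ ($a = \left(-1 - 5\right) 4 = \left(-6\right) 4 = -24$)
$C{\left(H \right)} = H^{3}$
$V{\left(S,L \right)} = S \left(4 + S\right)^{3}$ ($V{\left(S,L \right)} = \left(S + 4\right)^{3} S = \left(4 + S\right)^{3} S = S \left(4 + S\right)^{3}$)
$X = -6144000$ ($X = - 24 \left(4 - 24\right)^{3} \left(95 - 127\right) = - 24 \left(-20\right)^{3} \left(-32\right) = \left(-24\right) \left(-8000\right) \left(-32\right) = 192000 \left(-32\right) = -6144000$)
$- X = \left(-1\right) \left(-6144000\right) = 6144000$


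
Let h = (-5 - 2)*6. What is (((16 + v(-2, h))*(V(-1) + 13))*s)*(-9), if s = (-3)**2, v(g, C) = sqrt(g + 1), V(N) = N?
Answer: -15552 - 972*I ≈ -15552.0 - 972.0*I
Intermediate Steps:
h = -42 (h = -7*6 = -42)
v(g, C) = sqrt(1 + g)
s = 9
(((16 + v(-2, h))*(V(-1) + 13))*s)*(-9) = (((16 + sqrt(1 - 2))*(-1 + 13))*9)*(-9) = (((16 + sqrt(-1))*12)*9)*(-9) = (((16 + I)*12)*9)*(-9) = ((192 + 12*I)*9)*(-9) = (1728 + 108*I)*(-9) = -15552 - 972*I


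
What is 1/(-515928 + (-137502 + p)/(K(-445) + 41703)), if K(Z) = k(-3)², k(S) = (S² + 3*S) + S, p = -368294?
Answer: -10428/5380223633 ≈ -1.9382e-6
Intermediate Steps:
k(S) = S² + 4*S
K(Z) = 9 (K(Z) = (-3*(4 - 3))² = (-3*1)² = (-3)² = 9)
1/(-515928 + (-137502 + p)/(K(-445) + 41703)) = 1/(-515928 + (-137502 - 368294)/(9 + 41703)) = 1/(-515928 - 505796/41712) = 1/(-515928 - 505796*1/41712) = 1/(-515928 - 126449/10428) = 1/(-5380223633/10428) = -10428/5380223633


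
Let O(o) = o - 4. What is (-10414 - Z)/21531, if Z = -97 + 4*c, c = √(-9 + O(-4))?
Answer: -3439/7177 - 4*I*√17/21531 ≈ -0.47917 - 0.00076598*I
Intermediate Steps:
O(o) = -4 + o
c = I*√17 (c = √(-9 + (-4 - 4)) = √(-9 - 8) = √(-17) = I*√17 ≈ 4.1231*I)
Z = -97 + 4*I*√17 (Z = -97 + 4*(I*√17) = -97 + 4*I*√17 ≈ -97.0 + 16.492*I)
(-10414 - Z)/21531 = (-10414 - (-97 + 4*I*√17))/21531 = (-10414 + (97 - 4*I*√17))*(1/21531) = (-10317 - 4*I*√17)*(1/21531) = -3439/7177 - 4*I*√17/21531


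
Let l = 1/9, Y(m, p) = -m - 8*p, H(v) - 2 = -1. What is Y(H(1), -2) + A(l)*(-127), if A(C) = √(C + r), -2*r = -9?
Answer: 15 - 127*√166/6 ≈ -257.71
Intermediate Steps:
H(v) = 1 (H(v) = 2 - 1 = 1)
r = 9/2 (r = -½*(-9) = 9/2 ≈ 4.5000)
l = ⅑ ≈ 0.11111
A(C) = √(9/2 + C) (A(C) = √(C + 9/2) = √(9/2 + C))
Y(H(1), -2) + A(l)*(-127) = (-1*1 - 8*(-2)) + (√(18 + 4*(⅑))/2)*(-127) = (-1 + 16) + (√(18 + 4/9)/2)*(-127) = 15 + (√(166/9)/2)*(-127) = 15 + ((√166/3)/2)*(-127) = 15 + (√166/6)*(-127) = 15 - 127*√166/6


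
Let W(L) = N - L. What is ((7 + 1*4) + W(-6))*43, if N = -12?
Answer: 215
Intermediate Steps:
W(L) = -12 - L
((7 + 1*4) + W(-6))*43 = ((7 + 1*4) + (-12 - 1*(-6)))*43 = ((7 + 4) + (-12 + 6))*43 = (11 - 6)*43 = 5*43 = 215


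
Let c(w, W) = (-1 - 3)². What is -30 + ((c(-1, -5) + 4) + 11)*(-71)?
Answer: -2231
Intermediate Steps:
c(w, W) = 16 (c(w, W) = (-4)² = 16)
-30 + ((c(-1, -5) + 4) + 11)*(-71) = -30 + ((16 + 4) + 11)*(-71) = -30 + (20 + 11)*(-71) = -30 + 31*(-71) = -30 - 2201 = -2231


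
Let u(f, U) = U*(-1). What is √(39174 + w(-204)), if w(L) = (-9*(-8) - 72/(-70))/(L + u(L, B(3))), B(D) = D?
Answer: √25385502730/805 ≈ 197.92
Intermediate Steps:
u(f, U) = -U
w(L) = 2556/(35*(-3 + L)) (w(L) = (-9*(-8) - 72/(-70))/(L - 1*3) = (72 - 72*(-1/70))/(L - 3) = (72 + 36/35)/(-3 + L) = 2556/(35*(-3 + L)))
√(39174 + w(-204)) = √(39174 + 2556/(35*(-3 - 204))) = √(39174 + (2556/35)/(-207)) = √(39174 + (2556/35)*(-1/207)) = √(39174 - 284/805) = √(31534786/805) = √25385502730/805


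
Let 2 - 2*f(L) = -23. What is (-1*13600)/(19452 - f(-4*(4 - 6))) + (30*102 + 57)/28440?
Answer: -12791807/21680760 ≈ -0.59001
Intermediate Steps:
f(L) = 25/2 (f(L) = 1 - ½*(-23) = 1 + 23/2 = 25/2)
(-1*13600)/(19452 - f(-4*(4 - 6))) + (30*102 + 57)/28440 = (-1*13600)/(19452 - 1*25/2) + (30*102 + 57)/28440 = -13600/(19452 - 25/2) + (3060 + 57)*(1/28440) = -13600/38879/2 + 3117*(1/28440) = -13600*2/38879 + 1039/9480 = -1600/2287 + 1039/9480 = -12791807/21680760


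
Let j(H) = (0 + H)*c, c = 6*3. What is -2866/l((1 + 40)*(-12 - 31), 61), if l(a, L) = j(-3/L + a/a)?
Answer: -87413/522 ≈ -167.46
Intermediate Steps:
c = 18
j(H) = 18*H (j(H) = (0 + H)*18 = H*18 = 18*H)
l(a, L) = 18 - 54/L (l(a, L) = 18*(-3/L + a/a) = 18*(-3/L + 1) = 18*(1 - 3/L) = 18 - 54/L)
-2866/l((1 + 40)*(-12 - 31), 61) = -2866/(18 - 54/61) = -2866/1044/61 = -2866*61/1044 = -87413/522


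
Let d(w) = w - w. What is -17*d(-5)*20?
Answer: 0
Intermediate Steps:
d(w) = 0
-17*d(-5)*20 = -17*0*20 = 0*20 = 0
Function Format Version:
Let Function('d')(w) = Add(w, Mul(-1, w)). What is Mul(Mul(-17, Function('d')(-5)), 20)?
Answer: 0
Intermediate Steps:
Function('d')(w) = 0
Mul(Mul(-17, Function('d')(-5)), 20) = Mul(Mul(-17, 0), 20) = Mul(0, 20) = 0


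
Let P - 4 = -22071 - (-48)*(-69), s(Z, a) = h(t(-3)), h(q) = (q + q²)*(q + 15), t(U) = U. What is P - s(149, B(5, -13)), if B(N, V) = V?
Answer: -25451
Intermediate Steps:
h(q) = (15 + q)*(q + q²) (h(q) = (q + q²)*(15 + q) = (15 + q)*(q + q²))
s(Z, a) = 72 (s(Z, a) = -3*(15 + (-3)² + 16*(-3)) = -3*(15 + 9 - 48) = -3*(-24) = 72)
P = -25379 (P = 4 + (-22071 - (-48)*(-69)) = 4 + (-22071 - 1*3312) = 4 + (-22071 - 3312) = 4 - 25383 = -25379)
P - s(149, B(5, -13)) = -25379 - 1*72 = -25379 - 72 = -25451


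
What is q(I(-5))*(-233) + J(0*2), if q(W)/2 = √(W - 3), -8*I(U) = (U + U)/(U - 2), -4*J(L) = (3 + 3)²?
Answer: -9 - 233*I*√623/7 ≈ -9.0 - 830.81*I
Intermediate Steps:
J(L) = -9 (J(L) = -(3 + 3)²/4 = -¼*6² = -¼*36 = -9)
I(U) = -U/(4*(-2 + U)) (I(U) = -(U + U)/(8*(U - 2)) = -2*U/(8*(-2 + U)) = -U/(4*(-2 + U)))
q(W) = 2*√(-3 + W) (q(W) = 2*√(W - 3) = 2*√(-3 + W))
q(I(-5))*(-233) + J(0*2) = (2*√(-3 - 1*(-5)/(-8 + 4*(-5))))*(-233) - 9 = (2*√(-3 - 1*(-5)/(-8 - 20)))*(-233) - 9 = (2*√(-3 - 1*(-5)/(-28)))*(-233) - 9 = (2*√(-3 - 1*(-5)*(-1/28)))*(-233) - 9 = (2*√(-3 - 5/28))*(-233) - 9 = (2*√(-89/28))*(-233) - 9 = (2*(I*√623/14))*(-233) - 9 = (I*√623/7)*(-233) - 9 = -233*I*√623/7 - 9 = -9 - 233*I*√623/7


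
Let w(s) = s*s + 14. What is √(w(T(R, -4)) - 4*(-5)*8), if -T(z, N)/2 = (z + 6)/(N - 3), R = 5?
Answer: √9010/7 ≈ 13.560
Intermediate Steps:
T(z, N) = -2*(6 + z)/(-3 + N) (T(z, N) = -2*(z + 6)/(N - 3) = -2*(6 + z)/(-3 + N))
w(s) = 14 + s² (w(s) = s² + 14 = 14 + s²)
√(w(T(R, -4)) - 4*(-5)*8) = √((14 + (2*(-6 - 1*5)/(-3 - 4))²) - 4*(-5)*8) = √((14 + (2*(-6 - 5)/(-7))²) + 20*8) = √((14 + (2*(-⅐)*(-11))²) + 160) = √((14 + (22/7)²) + 160) = √((14 + 484/49) + 160) = √(1170/49 + 160) = √(9010/49) = √9010/7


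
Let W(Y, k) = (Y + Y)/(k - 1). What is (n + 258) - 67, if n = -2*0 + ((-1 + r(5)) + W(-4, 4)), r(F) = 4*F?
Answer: 622/3 ≈ 207.33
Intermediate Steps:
W(Y, k) = 2*Y/(-1 + k) (W(Y, k) = (2*Y)/(-1 + k) = 2*Y/(-1 + k))
n = 49/3 (n = -2*0 + ((-1 + 4*5) + 2*(-4)/(-1 + 4)) = 0 + ((-1 + 20) + 2*(-4)/3) = 0 + (19 + 2*(-4)*(⅓)) = 0 + (19 - 8/3) = 0 + 49/3 = 49/3 ≈ 16.333)
(n + 258) - 67 = (49/3 + 258) - 67 = 823/3 - 67 = 622/3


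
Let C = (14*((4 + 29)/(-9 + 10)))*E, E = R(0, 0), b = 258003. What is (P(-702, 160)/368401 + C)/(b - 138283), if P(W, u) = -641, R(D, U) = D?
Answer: -641/44104967720 ≈ -1.4534e-8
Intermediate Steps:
E = 0
C = 0 (C = (14*((4 + 29)/(-9 + 10)))*0 = (14*(33/1))*0 = (14*(33*1))*0 = (14*33)*0 = 462*0 = 0)
(P(-702, 160)/368401 + C)/(b - 138283) = (-641/368401 + 0)/(258003 - 138283) = (-641*1/368401 + 0)/119720 = (-641/368401 + 0)*(1/119720) = -641/368401*1/119720 = -641/44104967720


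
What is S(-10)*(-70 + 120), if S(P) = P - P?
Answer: 0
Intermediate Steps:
S(P) = 0
S(-10)*(-70 + 120) = 0*(-70 + 120) = 0*50 = 0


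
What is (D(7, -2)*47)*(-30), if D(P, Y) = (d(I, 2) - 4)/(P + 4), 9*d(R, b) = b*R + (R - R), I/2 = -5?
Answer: 26320/33 ≈ 797.58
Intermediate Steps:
I = -10 (I = 2*(-5) = -10)
d(R, b) = R*b/9 (d(R, b) = (b*R + (R - R))/9 = (R*b + 0)/9 = (R*b)/9 = R*b/9)
D(P, Y) = -56/(9*(4 + P)) (D(P, Y) = ((1/9)*(-10)*2 - 4)/(P + 4) = (-20/9 - 4)/(4 + P) = -56/(9*(4 + P)))
(D(7, -2)*47)*(-30) = (-56/(36 + 9*7)*47)*(-30) = (-56/(36 + 63)*47)*(-30) = (-56/99*47)*(-30) = (-56*1/99*47)*(-30) = -56/99*47*(-30) = -2632/99*(-30) = 26320/33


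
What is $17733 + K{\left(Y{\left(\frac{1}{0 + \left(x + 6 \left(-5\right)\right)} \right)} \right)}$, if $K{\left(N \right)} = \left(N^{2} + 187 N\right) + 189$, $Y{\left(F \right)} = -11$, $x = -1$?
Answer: $15986$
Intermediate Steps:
$K{\left(N \right)} = 189 + N^{2} + 187 N$
$17733 + K{\left(Y{\left(\frac{1}{0 + \left(x + 6 \left(-5\right)\right)} \right)} \right)} = 17733 + \left(189 + \left(-11\right)^{2} + 187 \left(-11\right)\right) = 17733 + \left(189 + 121 - 2057\right) = 17733 - 1747 = 15986$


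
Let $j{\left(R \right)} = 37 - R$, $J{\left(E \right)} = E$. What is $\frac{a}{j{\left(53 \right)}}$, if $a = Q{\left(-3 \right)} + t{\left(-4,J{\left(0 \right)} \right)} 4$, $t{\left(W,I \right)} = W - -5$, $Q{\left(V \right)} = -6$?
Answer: $\frac{1}{8} \approx 0.125$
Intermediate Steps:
$t{\left(W,I \right)} = 5 + W$ ($t{\left(W,I \right)} = W + 5 = 5 + W$)
$a = -2$ ($a = -6 + \left(5 - 4\right) 4 = -6 + 1 \cdot 4 = -6 + 4 = -2$)
$\frac{a}{j{\left(53 \right)}} = - \frac{2}{37 - 53} = - \frac{2}{-16} = \left(-2\right) \left(- \frac{1}{16}\right) = \frac{1}{8}$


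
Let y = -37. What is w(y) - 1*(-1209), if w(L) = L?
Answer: 1172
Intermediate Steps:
w(y) - 1*(-1209) = -37 - 1*(-1209) = -37 + 1209 = 1172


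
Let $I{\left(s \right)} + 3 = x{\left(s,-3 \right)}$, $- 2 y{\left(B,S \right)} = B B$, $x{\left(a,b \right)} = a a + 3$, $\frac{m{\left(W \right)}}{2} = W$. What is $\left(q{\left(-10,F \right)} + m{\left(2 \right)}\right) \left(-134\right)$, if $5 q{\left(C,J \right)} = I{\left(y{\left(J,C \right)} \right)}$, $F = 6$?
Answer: $- \frac{46096}{5} \approx -9219.2$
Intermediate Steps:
$m{\left(W \right)} = 2 W$
$x{\left(a,b \right)} = 3 + a^{2}$ ($x{\left(a,b \right)} = a^{2} + 3 = 3 + a^{2}$)
$y{\left(B,S \right)} = - \frac{B^{2}}{2}$ ($y{\left(B,S \right)} = - \frac{B B}{2} = - \frac{B^{2}}{2}$)
$I{\left(s \right)} = s^{2}$ ($I{\left(s \right)} = -3 + \left(3 + s^{2}\right) = s^{2}$)
$q{\left(C,J \right)} = \frac{J^{4}}{20}$ ($q{\left(C,J \right)} = \frac{\left(- \frac{J^{2}}{2}\right)^{2}}{5} = \frac{\frac{1}{4} J^{4}}{5} = \frac{J^{4}}{20}$)
$\left(q{\left(-10,F \right)} + m{\left(2 \right)}\right) \left(-134\right) = \left(\frac{6^{4}}{20} + 2 \cdot 2\right) \left(-134\right) = \left(\frac{1}{20} \cdot 1296 + 4\right) \left(-134\right) = \left(\frac{324}{5} + 4\right) \left(-134\right) = \frac{344}{5} \left(-134\right) = - \frac{46096}{5}$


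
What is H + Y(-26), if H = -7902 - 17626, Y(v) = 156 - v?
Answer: -25346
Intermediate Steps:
H = -25528
H + Y(-26) = -25528 + (156 - 1*(-26)) = -25528 + (156 + 26) = -25528 + 182 = -25346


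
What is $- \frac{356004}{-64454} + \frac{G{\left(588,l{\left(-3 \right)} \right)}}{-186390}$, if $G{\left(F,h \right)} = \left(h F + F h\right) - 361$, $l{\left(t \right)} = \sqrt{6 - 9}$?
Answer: $\frac{1746811933}{316146870} - \frac{196 i \sqrt{3}}{31065} \approx 5.5253 - 0.010928 i$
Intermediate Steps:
$l{\left(t \right)} = i \sqrt{3}$ ($l{\left(t \right)} = \sqrt{-3} = i \sqrt{3}$)
$G{\left(F,h \right)} = -361 + 2 F h$ ($G{\left(F,h \right)} = \left(F h + F h\right) - 361 = 2 F h - 361 = -361 + 2 F h$)
$- \frac{356004}{-64454} + \frac{G{\left(588,l{\left(-3 \right)} \right)}}{-186390} = - \frac{356004}{-64454} + \frac{-361 + 2 \cdot 588 i \sqrt{3}}{-186390} = \left(-356004\right) \left(- \frac{1}{64454}\right) + \left(-361 + 1176 i \sqrt{3}\right) \left(- \frac{1}{186390}\right) = \frac{178002}{32227} + \left(\frac{19}{9810} - \frac{196 i \sqrt{3}}{31065}\right) = \frac{1746811933}{316146870} - \frac{196 i \sqrt{3}}{31065}$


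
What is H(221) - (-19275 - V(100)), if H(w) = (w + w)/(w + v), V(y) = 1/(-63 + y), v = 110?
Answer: 236077610/12247 ≈ 19276.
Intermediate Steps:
H(w) = 2*w/(110 + w) (H(w) = (w + w)/(w + 110) = (2*w)/(110 + w) = 2*w/(110 + w))
H(221) - (-19275 - V(100)) = 2*221/(110 + 221) - (-19275 - 1/(-63 + 100)) = 2*221/331 - (-19275 - 1/37) = 2*221*(1/331) - (-19275 - 1*1/37) = 442/331 - (-19275 - 1/37) = 442/331 - 1*(-713176/37) = 442/331 + 713176/37 = 236077610/12247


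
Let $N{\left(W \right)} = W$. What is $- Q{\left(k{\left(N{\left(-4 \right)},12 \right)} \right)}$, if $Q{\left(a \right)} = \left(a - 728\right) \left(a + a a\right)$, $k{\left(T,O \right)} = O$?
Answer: $111696$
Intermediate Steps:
$Q{\left(a \right)} = \left(-728 + a\right) \left(a + a^{2}\right)$
$- Q{\left(k{\left(N{\left(-4 \right)},12 \right)} \right)} = - 12 \left(-728 + 12^{2} - 8724\right) = - 12 \left(-728 + 144 - 8724\right) = - 12 \left(-9308\right) = \left(-1\right) \left(-111696\right) = 111696$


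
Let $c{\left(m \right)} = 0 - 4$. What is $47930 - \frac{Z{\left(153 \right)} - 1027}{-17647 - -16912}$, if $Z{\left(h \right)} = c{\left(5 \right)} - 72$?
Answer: $\frac{35227447}{735} \approx 47929.0$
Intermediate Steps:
$c{\left(m \right)} = -4$ ($c{\left(m \right)} = 0 - 4 = -4$)
$Z{\left(h \right)} = -76$ ($Z{\left(h \right)} = -4 - 72 = -76$)
$47930 - \frac{Z{\left(153 \right)} - 1027}{-17647 - -16912} = 47930 - \frac{-76 - 1027}{-17647 - -16912} = 47930 - - \frac{1103}{-17647 + 16912} = 47930 - - \frac{1103}{-735} = 47930 - \left(-1103\right) \left(- \frac{1}{735}\right) = 47930 - \frac{1103}{735} = \frac{35227447}{735}$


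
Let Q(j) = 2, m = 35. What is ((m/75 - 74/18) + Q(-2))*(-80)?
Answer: 1184/9 ≈ 131.56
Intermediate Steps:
((m/75 - 74/18) + Q(-2))*(-80) = ((35/75 - 74/18) + 2)*(-80) = ((35*(1/75) - 74*1/18) + 2)*(-80) = ((7/15 - 37/9) + 2)*(-80) = (-164/45 + 2)*(-80) = -74/45*(-80) = 1184/9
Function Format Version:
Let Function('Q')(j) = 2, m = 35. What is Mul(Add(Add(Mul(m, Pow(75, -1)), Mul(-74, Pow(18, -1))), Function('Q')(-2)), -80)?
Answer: Rational(1184, 9) ≈ 131.56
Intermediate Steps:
Mul(Add(Add(Mul(m, Pow(75, -1)), Mul(-74, Pow(18, -1))), Function('Q')(-2)), -80) = Mul(Add(Add(Mul(35, Pow(75, -1)), Mul(-74, Pow(18, -1))), 2), -80) = Mul(Add(Add(Mul(35, Rational(1, 75)), Mul(-74, Rational(1, 18))), 2), -80) = Mul(Add(Add(Rational(7, 15), Rational(-37, 9)), 2), -80) = Mul(Add(Rational(-164, 45), 2), -80) = Mul(Rational(-74, 45), -80) = Rational(1184, 9)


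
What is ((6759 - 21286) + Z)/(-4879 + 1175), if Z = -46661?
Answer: 15297/926 ≈ 16.519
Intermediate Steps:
((6759 - 21286) + Z)/(-4879 + 1175) = ((6759 - 21286) - 46661)/(-4879 + 1175) = (-14527 - 46661)/(-3704) = -61188*(-1/3704) = 15297/926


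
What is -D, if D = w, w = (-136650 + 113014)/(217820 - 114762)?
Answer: 11818/51529 ≈ 0.22935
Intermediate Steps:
w = -11818/51529 (w = -23636/103058 = -23636*1/103058 = -11818/51529 ≈ -0.22935)
D = -11818/51529 ≈ -0.22935
-D = -1*(-11818/51529) = 11818/51529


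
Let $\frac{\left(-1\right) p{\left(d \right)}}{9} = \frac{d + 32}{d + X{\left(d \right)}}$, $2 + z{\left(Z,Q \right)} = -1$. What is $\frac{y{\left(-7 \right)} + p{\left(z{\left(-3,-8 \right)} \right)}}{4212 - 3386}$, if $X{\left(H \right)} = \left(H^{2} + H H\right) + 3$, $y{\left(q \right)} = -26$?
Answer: $- \frac{81}{1652} \approx -0.049031$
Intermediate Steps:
$z{\left(Z,Q \right)} = -3$ ($z{\left(Z,Q \right)} = -2 - 1 = -3$)
$X{\left(H \right)} = 3 + 2 H^{2}$ ($X{\left(H \right)} = \left(H^{2} + H^{2}\right) + 3 = 2 H^{2} + 3 = 3 + 2 H^{2}$)
$p{\left(d \right)} = - \frac{9 \left(32 + d\right)}{3 + d + 2 d^{2}}$ ($p{\left(d \right)} = - 9 \frac{d + 32}{d + \left(3 + 2 d^{2}\right)} = - 9 \frac{32 + d}{3 + d + 2 d^{2}} = - \frac{9 \left(32 + d\right)}{3 + d + 2 d^{2}}$)
$\frac{y{\left(-7 \right)} + p{\left(z{\left(-3,-8 \right)} \right)}}{4212 - 3386} = \frac{-26 + \frac{9 \left(-32 - -3\right)}{3 - 3 + 2 \left(-3\right)^{2}}}{4212 - 3386} = \frac{-26 + \frac{9 \left(-32 + 3\right)}{3 - 3 + 2 \cdot 9}}{826} = \left(-26 + 9 \frac{1}{3 - 3 + 18} \left(-29\right)\right) \frac{1}{826} = \left(-26 + 9 \cdot \frac{1}{18} \left(-29\right)\right) \frac{1}{826} = \left(-26 - \frac{29}{2}\right) \frac{1}{826} = \left(- \frac{81}{2}\right) \frac{1}{826} = - \frac{81}{1652}$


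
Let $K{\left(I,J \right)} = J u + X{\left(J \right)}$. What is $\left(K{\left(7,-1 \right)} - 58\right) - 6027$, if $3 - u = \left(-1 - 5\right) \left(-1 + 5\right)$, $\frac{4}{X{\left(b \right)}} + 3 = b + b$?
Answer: $- \frac{30564}{5} \approx -6112.8$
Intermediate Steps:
$X{\left(b \right)} = \frac{4}{-3 + 2 b}$ ($X{\left(b \right)} = \frac{4}{-3 + \left(b + b\right)} = \frac{4}{-3 + 2 b}$)
$u = 27$ ($u = 3 - \left(-1 - 5\right) \left(-1 + 5\right) = 3 - \left(-6\right) 4 = 3 - -24 = 3 + 24 = 27$)
$K{\left(I,J \right)} = \frac{4}{-3 + 2 J} + 27 J$ ($K{\left(I,J \right)} = J 27 + \frac{4}{-3 + 2 J} = 27 J + \frac{4}{-3 + 2 J} = \frac{4}{-3 + 2 J} + 27 J$)
$\left(K{\left(7,-1 \right)} - 58\right) - 6027 = \left(\frac{4 + 27 \left(-1\right) \left(-3 + 2 \left(-1\right)\right)}{-3 + 2 \left(-1\right)} - 58\right) - 6027 = \left(\frac{4 + 27 \left(-1\right) \left(-3 - 2\right)}{-3 - 2} - 58\right) - 6027 = \left(\frac{4 + 27 \left(-1\right) \left(-5\right)}{-5} - 58\right) - 6027 = \left(- \frac{4 + 135}{5} - 58\right) - 6027 = \left(\left(- \frac{1}{5}\right) 139 - 58\right) - 6027 = \left(- \frac{139}{5} - 58\right) - 6027 = - \frac{429}{5} - 6027 = - \frac{30564}{5}$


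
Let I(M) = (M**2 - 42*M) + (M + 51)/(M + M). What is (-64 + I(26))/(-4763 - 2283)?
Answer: 24883/366392 ≈ 0.067914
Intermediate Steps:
I(M) = M**2 - 42*M + (51 + M)/(2*M) (I(M) = (M**2 - 42*M) + (51 + M)/((2*M)) = (M**2 - 42*M) + (51 + M)*(1/(2*M)) = (M**2 - 42*M) + (51 + M)/(2*M) = M**2 - 42*M + (51 + M)/(2*M))
(-64 + I(26))/(-4763 - 2283) = (-64 + (1/2 + 26**2 - 42*26 + (51/2)/26))/(-4763 - 2283) = (-64 + (1/2 + 676 - 1092 + (51/2)*(1/26)))/(-7046) = (-64 + (1/2 + 676 - 1092 + 51/52))*(-1/7046) = (-64 - 21555/52)*(-1/7046) = -24883/52*(-1/7046) = 24883/366392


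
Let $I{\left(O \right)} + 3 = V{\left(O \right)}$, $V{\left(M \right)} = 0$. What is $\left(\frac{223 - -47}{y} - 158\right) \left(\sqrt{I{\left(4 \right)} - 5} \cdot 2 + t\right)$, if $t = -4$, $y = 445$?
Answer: $\frac{56032}{89} - \frac{56032 i \sqrt{2}}{89} \approx 629.57 - 890.35 i$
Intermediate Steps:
$I{\left(O \right)} = -3$ ($I{\left(O \right)} = -3 + 0 = -3$)
$\left(\frac{223 - -47}{y} - 158\right) \left(\sqrt{I{\left(4 \right)} - 5} \cdot 2 + t\right) = \left(\frac{223 - -47}{445} - 158\right) \left(\sqrt{-3 - 5} \cdot 2 - 4\right) = \left(\left(223 + 47\right) \frac{1}{445} - 158\right) \left(\sqrt{-8} \cdot 2 - 4\right) = \left(270 \cdot \frac{1}{445} - 158\right) \left(2 i \sqrt{2} \cdot 2 - 4\right) = \left(\frac{54}{89} - 158\right) \left(4 i \sqrt{2} - 4\right) = - \frac{14008 \left(-4 + 4 i \sqrt{2}\right)}{89} = \frac{56032}{89} - \frac{56032 i \sqrt{2}}{89}$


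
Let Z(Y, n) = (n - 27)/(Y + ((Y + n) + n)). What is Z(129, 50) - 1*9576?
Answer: -3428185/358 ≈ -9575.9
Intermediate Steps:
Z(Y, n) = (-27 + n)/(2*Y + 2*n) (Z(Y, n) = (-27 + n)/(Y + (Y + 2*n)) = (-27 + n)/(2*Y + 2*n))
Z(129, 50) - 1*9576 = (-27 + 50)/(2*(129 + 50)) - 1*9576 = (½)*23/179 - 9576 = (½)*(1/179)*23 - 9576 = 23/358 - 9576 = -3428185/358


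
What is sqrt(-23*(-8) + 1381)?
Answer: sqrt(1565) ≈ 39.560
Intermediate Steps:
sqrt(-23*(-8) + 1381) = sqrt(184 + 1381) = sqrt(1565)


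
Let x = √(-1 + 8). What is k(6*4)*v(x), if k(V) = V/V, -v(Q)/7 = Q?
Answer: -7*√7 ≈ -18.520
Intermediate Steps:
x = √7 ≈ 2.6458
v(Q) = -7*Q
k(V) = 1
k(6*4)*v(x) = 1*(-7*√7) = -7*√7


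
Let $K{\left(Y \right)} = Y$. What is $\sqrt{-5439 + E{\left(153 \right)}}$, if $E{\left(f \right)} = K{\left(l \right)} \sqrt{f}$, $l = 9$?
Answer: $\sqrt{-5439 + 27 \sqrt{17}} \approx 72.991 i$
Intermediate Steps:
$E{\left(f \right)} = 9 \sqrt{f}$
$\sqrt{-5439 + E{\left(153 \right)}} = \sqrt{-5439 + 9 \sqrt{153}} = \sqrt{-5439 + 9 \cdot 3 \sqrt{17}} = \sqrt{-5439 + 27 \sqrt{17}}$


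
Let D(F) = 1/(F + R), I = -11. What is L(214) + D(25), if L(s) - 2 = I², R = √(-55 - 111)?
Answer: 97318/791 - I*√166/791 ≈ 123.03 - 0.016288*I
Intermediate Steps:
R = I*√166 (R = √(-166) = I*√166 ≈ 12.884*I)
L(s) = 123 (L(s) = 2 + (-11)² = 2 + 121 = 123)
D(F) = 1/(F + I*√166)
L(214) + D(25) = 123 + 1/(25 + I*√166)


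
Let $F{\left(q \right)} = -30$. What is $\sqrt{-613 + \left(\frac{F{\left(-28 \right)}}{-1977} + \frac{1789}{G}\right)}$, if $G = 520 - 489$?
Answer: $\frac{526 i \sqrt{837589}}{20429} \approx 23.564 i$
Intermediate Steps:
$G = 31$
$\sqrt{-613 + \left(\frac{F{\left(-28 \right)}}{-1977} + \frac{1789}{G}\right)} = \sqrt{-613 + \left(- \frac{30}{-1977} + \frac{1789}{31}\right)} = \sqrt{-613 + \left(\left(-30\right) \left(- \frac{1}{1977}\right) + 1789 \cdot \frac{1}{31}\right)} = \sqrt{-613 + \left(\frac{10}{659} + \frac{1789}{31}\right)} = \sqrt{-613 + \frac{1179261}{20429}} = \sqrt{- \frac{11343716}{20429}} = \frac{526 i \sqrt{837589}}{20429}$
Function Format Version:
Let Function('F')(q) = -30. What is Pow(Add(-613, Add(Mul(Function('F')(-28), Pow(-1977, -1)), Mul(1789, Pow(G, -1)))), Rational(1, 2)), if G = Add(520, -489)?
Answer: Mul(Rational(526, 20429), I, Pow(837589, Rational(1, 2))) ≈ Mul(23.564, I)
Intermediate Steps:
G = 31
Pow(Add(-613, Add(Mul(Function('F')(-28), Pow(-1977, -1)), Mul(1789, Pow(G, -1)))), Rational(1, 2)) = Pow(Add(-613, Add(Mul(-30, Pow(-1977, -1)), Mul(1789, Pow(31, -1)))), Rational(1, 2)) = Pow(Add(-613, Add(Mul(-30, Rational(-1, 1977)), Mul(1789, Rational(1, 31)))), Rational(1, 2)) = Pow(Add(-613, Add(Rational(10, 659), Rational(1789, 31))), Rational(1, 2)) = Pow(Add(-613, Rational(1179261, 20429)), Rational(1, 2)) = Pow(Rational(-11343716, 20429), Rational(1, 2)) = Mul(Rational(526, 20429), I, Pow(837589, Rational(1, 2)))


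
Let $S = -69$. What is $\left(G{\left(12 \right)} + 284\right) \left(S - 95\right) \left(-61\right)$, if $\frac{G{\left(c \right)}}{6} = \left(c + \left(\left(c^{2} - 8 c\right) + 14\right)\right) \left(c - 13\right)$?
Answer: $-1600640$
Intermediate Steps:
$G{\left(c \right)} = 6 \left(-13 + c\right) \left(14 + c^{2} - 7 c\right)$ ($G{\left(c \right)} = 6 \left(c + \left(\left(c^{2} - 8 c\right) + 14\right)\right) \left(c - 13\right) = 6 \left(c + \left(14 + c^{2} - 8 c\right)\right) \left(-13 + c\right) = 6 \left(14 + c^{2} - 7 c\right) \left(-13 + c\right) = 6 \left(-13 + c\right) \left(14 + c^{2} - 7 c\right)$)
$\left(G{\left(12 \right)} + 284\right) \left(S - 95\right) \left(-61\right) = \left(\left(-1092 - 120 \cdot 12^{2} + 6 \cdot 12^{3} + 630 \cdot 12\right) + 284\right) \left(-69 - 95\right) \left(-61\right) = \left(\left(-1092 - 17280 + 6 \cdot 1728 + 7560\right) + 284\right) \left(-164\right) \left(-61\right) = \left(\left(-1092 - 17280 + 10368 + 7560\right) + 284\right) \left(-164\right) \left(-61\right) = \left(-444 + 284\right) \left(-164\right) \left(-61\right) = \left(-160\right) \left(-164\right) \left(-61\right) = 26240 \left(-61\right) = -1600640$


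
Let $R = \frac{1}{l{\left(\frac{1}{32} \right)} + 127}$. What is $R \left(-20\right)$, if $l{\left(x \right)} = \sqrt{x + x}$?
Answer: $- \frac{80}{509} \approx -0.15717$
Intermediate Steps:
$l{\left(x \right)} = \sqrt{2} \sqrt{x}$ ($l{\left(x \right)} = \sqrt{2 x} = \sqrt{2} \sqrt{x}$)
$R = \frac{4}{509}$ ($R = \frac{1}{\sqrt{2} \sqrt{\frac{1}{32}} + 127} = \frac{1}{\frac{\sqrt{2}}{4 \sqrt{2}} + 127} = \frac{1}{\sqrt{2} \frac{\sqrt{2}}{8} + 127} = \frac{1}{\frac{1}{4} + 127} = \frac{1}{\frac{509}{4}} = \frac{4}{509} \approx 0.0078585$)
$R \left(-20\right) = \frac{4}{509} \left(-20\right) = - \frac{80}{509}$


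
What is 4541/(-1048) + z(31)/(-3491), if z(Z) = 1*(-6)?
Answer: -15846343/3658568 ≈ -4.3313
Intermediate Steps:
z(Z) = -6
4541/(-1048) + z(31)/(-3491) = 4541/(-1048) - 6/(-3491) = 4541*(-1/1048) - 6*(-1/3491) = -4541/1048 + 6/3491 = -15846343/3658568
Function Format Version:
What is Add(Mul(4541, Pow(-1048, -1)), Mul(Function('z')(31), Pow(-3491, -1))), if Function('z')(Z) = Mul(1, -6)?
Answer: Rational(-15846343, 3658568) ≈ -4.3313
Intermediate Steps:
Function('z')(Z) = -6
Add(Mul(4541, Pow(-1048, -1)), Mul(Function('z')(31), Pow(-3491, -1))) = Add(Mul(4541, Pow(-1048, -1)), Mul(-6, Pow(-3491, -1))) = Add(Mul(4541, Rational(-1, 1048)), Mul(-6, Rational(-1, 3491))) = Add(Rational(-4541, 1048), Rational(6, 3491)) = Rational(-15846343, 3658568)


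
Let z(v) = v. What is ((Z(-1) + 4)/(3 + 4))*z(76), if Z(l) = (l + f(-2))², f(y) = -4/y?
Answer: 380/7 ≈ 54.286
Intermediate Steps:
Z(l) = (2 + l)² (Z(l) = (l - 4/(-2))² = (l - 4*(-½))² = (l + 2)² = (2 + l)²)
((Z(-1) + 4)/(3 + 4))*z(76) = (((2 - 1)² + 4)/(3 + 4))*76 = ((1² + 4)/7)*76 = ((1 + 4)*(⅐))*76 = (5*(⅐))*76 = (5/7)*76 = 380/7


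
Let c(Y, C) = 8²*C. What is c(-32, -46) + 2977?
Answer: 33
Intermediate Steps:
c(Y, C) = 64*C
c(-32, -46) + 2977 = 64*(-46) + 2977 = -2944 + 2977 = 33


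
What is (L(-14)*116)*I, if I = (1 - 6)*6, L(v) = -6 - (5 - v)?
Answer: 87000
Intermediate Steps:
L(v) = -11 + v (L(v) = -6 + (-5 + v) = -11 + v)
I = -30 (I = -5*6 = -30)
(L(-14)*116)*I = ((-11 - 14)*116)*(-30) = -25*116*(-30) = -2900*(-30) = 87000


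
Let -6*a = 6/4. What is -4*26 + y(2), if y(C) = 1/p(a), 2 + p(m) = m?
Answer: -940/9 ≈ -104.44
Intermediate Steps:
a = -1/4 ≈ -0.25000
p(m) = -2 + m
y(C) = -4/9 (y(C) = 1/(-2 - 1/4) = 1/(-9/4) = -4/9)
-4*26 + y(2) = -4*26 - 4/9 = -104 - 4/9 = -940/9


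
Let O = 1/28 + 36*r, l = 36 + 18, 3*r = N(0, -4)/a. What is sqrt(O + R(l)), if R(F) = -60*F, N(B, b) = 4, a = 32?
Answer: I*sqrt(634739)/14 ≈ 56.908*I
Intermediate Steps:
r = 1/24 (r = (4/32)/3 = (4*(1/32))/3 = (1/3)*(1/8) = 1/24 ≈ 0.041667)
l = 54
O = 43/28 (O = 1/28 + 36*(1/24) = 1/28 + 3/2 = 43/28 ≈ 1.5357)
sqrt(O + R(l)) = sqrt(43/28 - 60*54) = sqrt(43/28 - 3240) = sqrt(-90677/28) = I*sqrt(634739)/14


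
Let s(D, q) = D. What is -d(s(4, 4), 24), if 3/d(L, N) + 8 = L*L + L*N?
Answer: -3/104 ≈ -0.028846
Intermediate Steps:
d(L, N) = 3/(-8 + L² + L*N) (d(L, N) = 3/(-8 + (L*L + L*N)) = 3/(-8 + (L² + L*N)) = 3/(-8 + L² + L*N))
-d(s(4, 4), 24) = -3/(-8 + 4² + 4*24) = -3/(-8 + 16 + 96) = -3/104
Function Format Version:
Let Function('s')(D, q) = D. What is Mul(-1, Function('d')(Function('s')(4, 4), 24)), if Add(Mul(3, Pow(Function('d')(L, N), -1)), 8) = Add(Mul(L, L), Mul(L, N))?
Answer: Rational(-3, 104) ≈ -0.028846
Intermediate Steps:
Function('d')(L, N) = Mul(3, Pow(Add(-8, Pow(L, 2), Mul(L, N)), -1)) (Function('d')(L, N) = Mul(3, Pow(Add(-8, Add(Mul(L, L), Mul(L, N))), -1)) = Mul(3, Pow(Add(-8, Add(Pow(L, 2), Mul(L, N))), -1)) = Mul(3, Pow(Add(-8, Pow(L, 2), Mul(L, N)), -1)))
Mul(-1, Function('d')(Function('s')(4, 4), 24)) = Mul(-1, Mul(3, Pow(Add(-8, Pow(4, 2), Mul(4, 24)), -1))) = Mul(-1, Mul(3, Pow(Add(-8, 16, 96), -1))) = Mul(-1, Mul(3, Pow(104, -1))) = Mul(-1, Mul(3, Rational(1, 104))) = Mul(-1, Rational(3, 104)) = Rational(-3, 104)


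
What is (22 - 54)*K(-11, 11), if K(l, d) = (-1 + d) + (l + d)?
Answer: -320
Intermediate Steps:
K(l, d) = -1 + l + 2*d (K(l, d) = (-1 + d) + (d + l) = -1 + l + 2*d)
(22 - 54)*K(-11, 11) = (22 - 54)*(-1 - 11 + 2*11) = -32*(-1 - 11 + 22) = -32*10 = -320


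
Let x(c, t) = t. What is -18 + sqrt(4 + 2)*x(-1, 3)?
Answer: -18 + 3*sqrt(6) ≈ -10.652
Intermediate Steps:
-18 + sqrt(4 + 2)*x(-1, 3) = -18 + sqrt(4 + 2)*3 = -18 + sqrt(6)*3 = -18 + 3*sqrt(6)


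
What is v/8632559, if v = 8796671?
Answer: 676667/664043 ≈ 1.0190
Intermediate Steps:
v/8632559 = 8796671/8632559 = 8796671*(1/8632559) = 676667/664043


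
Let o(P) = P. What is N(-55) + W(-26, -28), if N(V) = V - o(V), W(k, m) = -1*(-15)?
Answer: 15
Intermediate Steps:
W(k, m) = 15
N(V) = 0 (N(V) = V - V = 0)
N(-55) + W(-26, -28) = 0 + 15 = 15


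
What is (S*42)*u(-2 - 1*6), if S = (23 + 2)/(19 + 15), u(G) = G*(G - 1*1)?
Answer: 37800/17 ≈ 2223.5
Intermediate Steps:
u(G) = G*(-1 + G) (u(G) = G*(G - 1) = G*(-1 + G))
S = 25/34 ≈ 0.73529
(S*42)*u(-2 - 1*6) = ((25/34)*42)*((-2 - 1*6)*(-1 + (-2 - 1*6))) = 525*((-2 - 6)*(-1 + (-2 - 6)))/17 = 525*(-8*(-1 - 8))/17 = 525*(-8*(-9))/17 = (525/17)*72 = 37800/17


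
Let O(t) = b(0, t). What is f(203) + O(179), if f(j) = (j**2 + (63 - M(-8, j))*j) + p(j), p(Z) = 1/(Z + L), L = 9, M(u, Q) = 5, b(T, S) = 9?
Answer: 11234305/212 ≈ 52992.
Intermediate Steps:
O(t) = 9
p(Z) = 1/(9 + Z) (p(Z) = 1/(Z + 9) = 1/(9 + Z))
f(j) = j**2 + 1/(9 + j) + 58*j (f(j) = (j**2 + (63 - 1*5)*j) + 1/(9 + j) = (j**2 + (63 - 5)*j) + 1/(9 + j) = (j**2 + 58*j) + 1/(9 + j) = j**2 + 1/(9 + j) + 58*j)
f(203) + O(179) = (1 + 203*(9 + 203)*(58 + 203))/(9 + 203) + 9 = (1 + 203*212*261)/212 + 9 = (1 + 11232396)/212 + 9 = (1/212)*11232397 + 9 = 11232397/212 + 9 = 11234305/212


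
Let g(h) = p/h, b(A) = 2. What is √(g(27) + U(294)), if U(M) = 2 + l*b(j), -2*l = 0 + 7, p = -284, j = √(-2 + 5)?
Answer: I*√1257/9 ≈ 3.9394*I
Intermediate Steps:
j = √3 ≈ 1.7320
l = -7/2 (l = -(0 + 7)/2 = -½*7 = -7/2 ≈ -3.5000)
U(M) = -5 (U(M) = 2 - 7/2*2 = 2 - 7 = -5)
g(h) = -284/h
√(g(27) + U(294)) = √(-284/27 - 5) = √(-419/27) = I*√1257/9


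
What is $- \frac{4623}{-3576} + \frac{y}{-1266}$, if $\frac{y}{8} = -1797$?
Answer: $\frac{3181183}{251512} \approx 12.648$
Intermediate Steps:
$y = -14376$ ($y = 8 \left(-1797\right) = -14376$)
$- \frac{4623}{-3576} + \frac{y}{-1266} = - \frac{4623}{-3576} - \frac{14376}{-1266} = \left(-4623\right) \left(- \frac{1}{3576}\right) - - \frac{2396}{211} = \frac{1541}{1192} + \frac{2396}{211} = \frac{3181183}{251512}$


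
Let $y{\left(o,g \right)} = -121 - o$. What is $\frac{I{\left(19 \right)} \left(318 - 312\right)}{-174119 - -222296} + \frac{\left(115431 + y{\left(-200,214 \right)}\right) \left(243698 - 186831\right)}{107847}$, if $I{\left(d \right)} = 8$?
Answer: $\frac{35162290056194}{577304991} \approx 60908.0$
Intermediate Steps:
$\frac{I{\left(19 \right)} \left(318 - 312\right)}{-174119 - -222296} + \frac{\left(115431 + y{\left(-200,214 \right)}\right) \left(243698 - 186831\right)}{107847} = \frac{8 \left(318 - 312\right)}{-174119 - -222296} + \frac{\left(115431 - -79\right) \left(243698 - 186831\right)}{107847} = \frac{8 \cdot 6}{-174119 + 222296} + \left(115431 + \left(-121 + 200\right)\right) 56867 \cdot \frac{1}{107847} = \frac{48}{48177} + \left(115431 + 79\right) 56867 \cdot \frac{1}{107847} = 48 \cdot \frac{1}{48177} + 115510 \cdot 56867 \cdot \frac{1}{107847} = \frac{16}{16059} + 6568707170 \cdot \frac{1}{107847} = \frac{16}{16059} + \frac{6568707170}{107847} = \frac{35162290056194}{577304991}$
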